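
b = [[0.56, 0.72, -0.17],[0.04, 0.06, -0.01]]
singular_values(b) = [0.93, 0.01]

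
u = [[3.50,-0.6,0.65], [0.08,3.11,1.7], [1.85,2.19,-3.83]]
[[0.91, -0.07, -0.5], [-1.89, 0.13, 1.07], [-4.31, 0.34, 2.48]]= u@ [[-0.01, 0.0, 0.01], [-0.93, 0.07, 0.53], [0.59, -0.05, -0.34]]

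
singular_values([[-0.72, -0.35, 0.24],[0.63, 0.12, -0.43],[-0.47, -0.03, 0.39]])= [1.26, 0.28, 0.0]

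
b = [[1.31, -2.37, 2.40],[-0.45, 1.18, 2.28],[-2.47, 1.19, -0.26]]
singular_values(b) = [4.2, 2.87, 1.28]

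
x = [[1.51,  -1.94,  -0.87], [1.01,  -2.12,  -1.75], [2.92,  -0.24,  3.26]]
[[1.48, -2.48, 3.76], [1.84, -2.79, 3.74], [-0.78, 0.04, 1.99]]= x @[[-0.61,0.35,0.35],[-1.33,1.63,-1.74],[0.21,-0.18,0.17]]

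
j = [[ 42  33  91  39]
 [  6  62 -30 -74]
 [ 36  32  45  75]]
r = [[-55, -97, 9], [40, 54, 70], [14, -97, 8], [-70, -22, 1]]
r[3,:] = [-70, -22, 1]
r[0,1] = -97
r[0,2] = 9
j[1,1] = 62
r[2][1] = -97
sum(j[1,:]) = -36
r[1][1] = 54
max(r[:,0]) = 40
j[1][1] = 62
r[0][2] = 9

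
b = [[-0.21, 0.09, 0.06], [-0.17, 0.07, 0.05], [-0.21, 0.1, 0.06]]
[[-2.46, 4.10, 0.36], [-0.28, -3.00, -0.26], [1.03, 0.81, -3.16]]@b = [[-0.26, 0.1, 0.08], [0.62, -0.26, -0.18], [0.31, -0.17, -0.09]]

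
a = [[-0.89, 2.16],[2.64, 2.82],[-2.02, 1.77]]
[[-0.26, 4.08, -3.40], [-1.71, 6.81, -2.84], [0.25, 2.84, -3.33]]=a @ [[-0.36, 0.39, 0.42], [-0.27, 2.05, -1.40]]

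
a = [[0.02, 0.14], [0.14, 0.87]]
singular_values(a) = [0.89, 0.0]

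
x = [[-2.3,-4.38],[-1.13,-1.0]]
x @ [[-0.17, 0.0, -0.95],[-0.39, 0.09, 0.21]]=[[2.10,-0.39,1.27], [0.58,-0.09,0.86]]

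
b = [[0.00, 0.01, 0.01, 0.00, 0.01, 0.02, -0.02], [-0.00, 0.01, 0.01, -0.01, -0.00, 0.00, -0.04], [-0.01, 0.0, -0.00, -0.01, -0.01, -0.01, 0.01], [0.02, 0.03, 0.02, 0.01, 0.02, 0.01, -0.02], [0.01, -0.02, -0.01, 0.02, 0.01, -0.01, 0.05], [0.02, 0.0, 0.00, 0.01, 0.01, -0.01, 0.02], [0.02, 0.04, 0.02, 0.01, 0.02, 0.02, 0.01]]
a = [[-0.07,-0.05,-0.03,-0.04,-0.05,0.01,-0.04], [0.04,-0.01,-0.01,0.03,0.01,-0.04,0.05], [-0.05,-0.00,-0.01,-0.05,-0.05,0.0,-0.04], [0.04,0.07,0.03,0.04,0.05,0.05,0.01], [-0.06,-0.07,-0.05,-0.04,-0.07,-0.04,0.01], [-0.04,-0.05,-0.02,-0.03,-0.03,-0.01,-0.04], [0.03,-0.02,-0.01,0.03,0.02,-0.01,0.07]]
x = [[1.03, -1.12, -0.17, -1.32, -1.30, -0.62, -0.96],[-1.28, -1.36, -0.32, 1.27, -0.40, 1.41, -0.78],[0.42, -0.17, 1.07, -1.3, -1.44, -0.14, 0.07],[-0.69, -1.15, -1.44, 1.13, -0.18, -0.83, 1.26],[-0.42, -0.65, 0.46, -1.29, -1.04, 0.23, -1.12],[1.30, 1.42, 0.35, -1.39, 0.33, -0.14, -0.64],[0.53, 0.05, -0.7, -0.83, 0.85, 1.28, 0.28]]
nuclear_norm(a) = 0.47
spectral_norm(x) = 4.40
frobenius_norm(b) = 0.12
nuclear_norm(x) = 14.41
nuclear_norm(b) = 0.22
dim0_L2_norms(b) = [0.04, 0.06, 0.03, 0.03, 0.03, 0.03, 0.07]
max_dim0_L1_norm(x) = 8.53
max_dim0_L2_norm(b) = 0.07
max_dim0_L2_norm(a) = 0.13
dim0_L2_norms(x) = [2.35, 2.63, 2.04, 3.26, 2.42, 2.19, 2.21]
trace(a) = -0.06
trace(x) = 0.97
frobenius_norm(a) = 0.28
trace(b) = 0.03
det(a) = -0.00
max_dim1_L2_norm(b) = 0.06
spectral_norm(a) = 0.24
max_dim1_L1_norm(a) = 0.34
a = x @ b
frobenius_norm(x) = 6.53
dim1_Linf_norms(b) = [0.02, 0.04, 0.01, 0.03, 0.05, 0.02, 0.04]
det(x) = 17.88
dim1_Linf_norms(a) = [0.07, 0.05, 0.05, 0.07, 0.07, 0.05, 0.07]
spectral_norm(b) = 0.09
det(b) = -0.00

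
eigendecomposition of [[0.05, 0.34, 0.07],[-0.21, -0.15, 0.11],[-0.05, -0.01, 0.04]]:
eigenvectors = [[-0.79+0.00j, (-0.79-0j), 0.58+0.00j],  [(0.2-0.56j), (0.2+0.56j), -0.24+0.00j],  [(-0.02-0.14j), -0.02+0.14j, (0.78+0j)]]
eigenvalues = [(-0.03+0.25j), (-0.03-0.25j), (0.01+0j)]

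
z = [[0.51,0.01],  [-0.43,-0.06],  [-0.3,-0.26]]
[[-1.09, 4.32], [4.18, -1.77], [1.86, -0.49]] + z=[[-0.58,4.33], [3.75,-1.83], [1.56,-0.75]]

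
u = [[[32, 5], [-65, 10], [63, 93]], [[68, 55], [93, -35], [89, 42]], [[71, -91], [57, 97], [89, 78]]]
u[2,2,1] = 78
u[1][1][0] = 93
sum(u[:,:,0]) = 497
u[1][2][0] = 89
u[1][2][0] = 89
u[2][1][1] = 97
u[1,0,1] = 55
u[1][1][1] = -35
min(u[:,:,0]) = -65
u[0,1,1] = 10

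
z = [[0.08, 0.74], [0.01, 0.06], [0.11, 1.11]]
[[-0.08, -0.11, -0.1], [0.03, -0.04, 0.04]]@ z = [[-0.02, -0.18], [0.01, 0.06]]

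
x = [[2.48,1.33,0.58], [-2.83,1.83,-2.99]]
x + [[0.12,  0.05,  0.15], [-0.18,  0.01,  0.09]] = [[2.6, 1.38, 0.73], [-3.01, 1.84, -2.90]]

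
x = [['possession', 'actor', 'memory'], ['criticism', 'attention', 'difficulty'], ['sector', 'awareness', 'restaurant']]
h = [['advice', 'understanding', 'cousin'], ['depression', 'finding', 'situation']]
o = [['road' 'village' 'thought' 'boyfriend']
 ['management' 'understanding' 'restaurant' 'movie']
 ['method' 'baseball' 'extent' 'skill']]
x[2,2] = 'restaurant'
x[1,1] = 'attention'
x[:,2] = ['memory', 'difficulty', 'restaurant']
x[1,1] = 'attention'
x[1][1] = 'attention'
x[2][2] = 'restaurant'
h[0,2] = 'cousin'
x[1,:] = ['criticism', 'attention', 'difficulty']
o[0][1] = 'village'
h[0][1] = 'understanding'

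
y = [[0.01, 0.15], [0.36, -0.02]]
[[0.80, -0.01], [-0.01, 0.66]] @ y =[[0.0,  0.12], [0.24,  -0.01]]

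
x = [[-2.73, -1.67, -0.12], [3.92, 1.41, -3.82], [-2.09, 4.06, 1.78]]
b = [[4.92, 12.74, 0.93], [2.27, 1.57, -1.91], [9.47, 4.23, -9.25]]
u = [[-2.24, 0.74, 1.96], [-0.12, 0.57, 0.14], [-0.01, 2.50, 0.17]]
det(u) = 0.00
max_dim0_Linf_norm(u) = 2.5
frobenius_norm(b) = 19.79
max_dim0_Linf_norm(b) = 12.74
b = u @ x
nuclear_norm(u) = 5.58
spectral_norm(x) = 6.44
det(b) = 0.47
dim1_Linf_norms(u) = [2.24, 0.57, 2.5]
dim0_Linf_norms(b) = [9.47, 12.74, 9.25]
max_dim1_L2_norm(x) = 5.65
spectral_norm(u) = 3.28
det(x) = -53.14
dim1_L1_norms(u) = [4.94, 0.83, 2.68]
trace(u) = -1.50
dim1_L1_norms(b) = [18.59, 5.75, 22.95]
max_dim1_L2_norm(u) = 3.07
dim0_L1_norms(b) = [16.66, 18.54, 12.09]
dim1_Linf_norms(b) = [12.74, 2.27, 9.47]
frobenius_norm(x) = 8.14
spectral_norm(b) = 17.10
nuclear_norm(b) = 27.07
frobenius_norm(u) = 4.01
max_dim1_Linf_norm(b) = 12.74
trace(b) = -2.76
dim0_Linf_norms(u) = [2.24, 2.5, 1.96]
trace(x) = 0.46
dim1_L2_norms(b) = [13.69, 3.36, 13.9]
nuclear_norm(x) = 12.86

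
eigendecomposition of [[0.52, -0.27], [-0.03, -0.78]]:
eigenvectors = [[1.00, 0.20], [-0.02, 0.98]]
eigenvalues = [0.53, -0.79]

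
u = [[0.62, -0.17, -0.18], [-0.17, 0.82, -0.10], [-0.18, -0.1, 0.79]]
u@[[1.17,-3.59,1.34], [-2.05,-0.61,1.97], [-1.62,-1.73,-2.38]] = [[1.37, -1.81, 0.92], [-1.72, 0.28, 1.63], [-1.29, -0.66, -2.32]]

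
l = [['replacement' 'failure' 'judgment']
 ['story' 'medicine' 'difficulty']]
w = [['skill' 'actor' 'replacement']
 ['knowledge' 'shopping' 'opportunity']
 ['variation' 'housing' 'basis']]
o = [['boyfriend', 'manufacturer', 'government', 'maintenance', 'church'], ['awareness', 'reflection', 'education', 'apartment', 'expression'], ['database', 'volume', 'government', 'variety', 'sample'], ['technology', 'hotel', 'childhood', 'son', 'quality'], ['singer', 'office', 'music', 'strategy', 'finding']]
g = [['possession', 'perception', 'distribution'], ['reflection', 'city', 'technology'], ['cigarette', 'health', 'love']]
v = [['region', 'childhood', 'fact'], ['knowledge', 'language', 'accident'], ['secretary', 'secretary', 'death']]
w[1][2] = 'opportunity'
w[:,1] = ['actor', 'shopping', 'housing']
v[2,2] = 'death'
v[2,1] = 'secretary'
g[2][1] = 'health'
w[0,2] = 'replacement'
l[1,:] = ['story', 'medicine', 'difficulty']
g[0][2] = 'distribution'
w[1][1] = 'shopping'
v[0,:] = ['region', 'childhood', 'fact']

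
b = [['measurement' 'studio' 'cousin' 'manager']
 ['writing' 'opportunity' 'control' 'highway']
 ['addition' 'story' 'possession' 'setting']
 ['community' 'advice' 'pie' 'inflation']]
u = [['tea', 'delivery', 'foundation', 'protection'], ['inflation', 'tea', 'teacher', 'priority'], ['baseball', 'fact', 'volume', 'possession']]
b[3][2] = 'pie'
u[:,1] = ['delivery', 'tea', 'fact']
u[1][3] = 'priority'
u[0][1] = 'delivery'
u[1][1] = 'tea'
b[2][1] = 'story'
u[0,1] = 'delivery'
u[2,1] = 'fact'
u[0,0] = 'tea'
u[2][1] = 'fact'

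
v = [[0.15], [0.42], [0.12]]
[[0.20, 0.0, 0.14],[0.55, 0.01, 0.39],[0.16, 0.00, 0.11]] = v@[[1.32, 0.02, 0.94]]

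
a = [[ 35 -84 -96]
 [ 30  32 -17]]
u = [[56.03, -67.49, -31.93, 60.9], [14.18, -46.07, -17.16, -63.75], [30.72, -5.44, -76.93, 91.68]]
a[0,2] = -96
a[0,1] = -84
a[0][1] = -84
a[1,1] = 32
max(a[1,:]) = 32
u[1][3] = -63.75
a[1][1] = 32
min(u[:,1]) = -67.49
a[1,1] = 32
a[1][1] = 32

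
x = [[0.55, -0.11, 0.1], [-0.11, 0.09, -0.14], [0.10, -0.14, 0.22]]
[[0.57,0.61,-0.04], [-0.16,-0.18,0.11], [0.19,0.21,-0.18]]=x @ [[0.91, 1.05, 0.07], [-0.47, 0.31, -0.21], [0.16, 0.66, -0.97]]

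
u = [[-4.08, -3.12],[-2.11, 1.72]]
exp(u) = [[1.86, -5.95], [-4.02, 12.91]]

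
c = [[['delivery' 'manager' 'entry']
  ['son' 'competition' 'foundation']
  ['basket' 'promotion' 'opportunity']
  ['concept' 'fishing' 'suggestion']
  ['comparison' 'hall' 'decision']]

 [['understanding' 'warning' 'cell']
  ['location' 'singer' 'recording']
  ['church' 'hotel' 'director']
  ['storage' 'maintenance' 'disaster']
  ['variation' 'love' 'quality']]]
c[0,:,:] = [['delivery', 'manager', 'entry'], ['son', 'competition', 'foundation'], ['basket', 'promotion', 'opportunity'], ['concept', 'fishing', 'suggestion'], ['comparison', 'hall', 'decision']]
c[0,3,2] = 'suggestion'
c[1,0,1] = 'warning'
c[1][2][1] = 'hotel'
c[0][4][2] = 'decision'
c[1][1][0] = 'location'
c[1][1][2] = 'recording'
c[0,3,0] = 'concept'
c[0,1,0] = 'son'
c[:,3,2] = ['suggestion', 'disaster']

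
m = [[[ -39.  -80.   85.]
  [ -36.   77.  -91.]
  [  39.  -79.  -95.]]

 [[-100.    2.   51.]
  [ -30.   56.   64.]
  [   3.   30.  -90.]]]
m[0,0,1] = -80.0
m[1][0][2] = 51.0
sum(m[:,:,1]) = 6.0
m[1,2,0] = 3.0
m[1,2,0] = 3.0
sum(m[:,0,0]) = -139.0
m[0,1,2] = -91.0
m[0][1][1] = 77.0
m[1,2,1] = 30.0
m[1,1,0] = -30.0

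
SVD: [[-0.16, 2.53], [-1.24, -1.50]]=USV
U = [[-0.82, 0.57],[0.57, 0.82]]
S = [2.99, 1.13]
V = [[-0.19, -0.98], [-0.98, 0.19]]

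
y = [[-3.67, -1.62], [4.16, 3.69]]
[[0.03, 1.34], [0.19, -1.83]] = y@ [[-0.06,-0.29], [0.12,-0.17]]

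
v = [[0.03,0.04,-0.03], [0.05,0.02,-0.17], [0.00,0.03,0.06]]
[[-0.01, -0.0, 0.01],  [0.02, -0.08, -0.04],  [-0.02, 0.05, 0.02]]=v @[[-0.86, -1.51, 2.06], [0.06, 1.25, -0.72], [-0.34, 0.17, 0.74]]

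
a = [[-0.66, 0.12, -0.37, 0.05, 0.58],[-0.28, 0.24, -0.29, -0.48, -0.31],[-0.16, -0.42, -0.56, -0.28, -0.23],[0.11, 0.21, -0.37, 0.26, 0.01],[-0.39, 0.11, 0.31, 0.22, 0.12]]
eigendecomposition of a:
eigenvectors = [[-0.66+0.00j, 0.31-0.54j, 0.31+0.54j, -0.07+0.13j, -0.07-0.13j], [(-0.34+0j), 0.17+0.07j, (0.17-0.07j), -0.69+0.00j, (-0.69-0j)], [(-0.66+0j), -0.11+0.29j, -0.11-0.29j, (0.17-0.27j), 0.17+0.27j], [(-0.08+0j), (-0.29+0.02j), -0.29-0.02j, (0.1+0.63j), 0.10-0.63j], [0j, 0.63+0.00j, (0.63-0j), 0.05-0.04j, (0.05+0.04j)]]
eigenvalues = [(-0.97+0j), (-0.19+0.5j), (-0.19-0.5j), (0.38+0.36j), (0.38-0.36j)]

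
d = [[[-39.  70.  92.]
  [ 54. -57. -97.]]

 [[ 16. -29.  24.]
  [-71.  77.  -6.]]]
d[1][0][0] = 16.0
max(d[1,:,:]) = 77.0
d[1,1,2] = -6.0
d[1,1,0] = -71.0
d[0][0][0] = -39.0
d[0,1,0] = 54.0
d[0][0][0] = -39.0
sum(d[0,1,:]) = -100.0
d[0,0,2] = 92.0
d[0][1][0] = 54.0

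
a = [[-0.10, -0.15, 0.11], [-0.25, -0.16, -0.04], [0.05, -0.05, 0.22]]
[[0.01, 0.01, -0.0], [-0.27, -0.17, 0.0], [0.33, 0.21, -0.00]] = a @[[0.04, 0.03, -0.0], [1.17, 0.75, -0.01], [1.75, 1.12, -0.02]]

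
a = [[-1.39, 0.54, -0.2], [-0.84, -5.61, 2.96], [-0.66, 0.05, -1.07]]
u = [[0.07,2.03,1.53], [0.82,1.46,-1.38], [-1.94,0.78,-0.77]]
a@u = [[0.73, -2.19, -2.72], [-10.4, -7.59, 4.18], [2.07, -2.10, -0.25]]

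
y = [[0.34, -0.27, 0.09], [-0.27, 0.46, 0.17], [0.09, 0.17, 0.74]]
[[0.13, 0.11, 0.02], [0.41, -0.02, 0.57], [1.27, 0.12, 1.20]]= y @ [[0.40, 0.48, 0.55], [0.55, 0.22, 1.07], [1.54, 0.06, 1.31]]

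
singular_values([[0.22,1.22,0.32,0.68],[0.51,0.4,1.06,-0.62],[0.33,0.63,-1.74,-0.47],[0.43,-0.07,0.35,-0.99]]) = [2.1, 1.55, 1.5, 0.0]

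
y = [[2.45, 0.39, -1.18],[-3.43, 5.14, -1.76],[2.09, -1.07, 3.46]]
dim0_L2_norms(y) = [4.7, 5.26, 4.06]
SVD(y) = [[-0.09, 0.7, -0.7],[0.87, -0.28, -0.4],[-0.48, -0.65, -0.59]] @ diag([7.209250474502985, 2.9500308395028623, 2.3743895303552245]) @ [[-0.59, 0.69, -0.43], [0.45, -0.16, -0.88], [-0.67, -0.71, -0.22]]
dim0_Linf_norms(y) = [3.43, 5.14, 3.46]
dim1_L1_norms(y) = [4.02, 10.33, 6.62]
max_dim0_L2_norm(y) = 5.26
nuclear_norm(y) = 12.53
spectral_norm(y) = 7.21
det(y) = 50.50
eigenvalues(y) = [(4.28+0j), (3.39+0.58j), (3.39-0.58j)]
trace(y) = 11.05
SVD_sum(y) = [[0.39, -0.46, 0.28],  [-3.69, 4.34, -2.69],  [2.01, -2.37, 1.47]] + [[0.94, -0.34, -1.82], [-0.37, 0.13, 0.73], [-0.87, 0.31, 1.69]] + [[1.13,1.18,0.36], [0.63,0.66,0.20], [0.94,0.99,0.30]]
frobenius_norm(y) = 8.14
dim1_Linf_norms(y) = [2.45, 5.14, 3.46]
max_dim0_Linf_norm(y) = 5.14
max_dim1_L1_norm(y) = 10.33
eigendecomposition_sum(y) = [[-9.81-0.00j,5.99+0.00j,1.26+0.00j], [-24.55-0.00j,(15+0j),(3.16+0j)], [(7.07+0j),(-4.32-0j),-0.91-0.00j]] + [[(6.13-2.26j), (-2.8+2.09j), (-1.22+4.12j)], [10.56-3.21j, -4.93+3.25j, (-2.46+6.83j)], [-2.49-2.29j, (1.62+0.8j), 2.18-0.41j]] + [[6.13+2.26j, (-2.8-2.09j), -1.22-4.12j], [(10.56+3.21j), -4.93-3.25j, (-2.46-6.83j)], [(-2.49+2.29j), (1.62-0.8j), (2.18+0.41j)]]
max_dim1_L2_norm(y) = 6.43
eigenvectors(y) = [[0.36+0.00j,(-0.49+0.03j),-0.49-0.03j], [(0.9+0j),(-0.83+0j),(-0.83-0j)], [(-0.26+0j),0.13+0.22j,(0.13-0.22j)]]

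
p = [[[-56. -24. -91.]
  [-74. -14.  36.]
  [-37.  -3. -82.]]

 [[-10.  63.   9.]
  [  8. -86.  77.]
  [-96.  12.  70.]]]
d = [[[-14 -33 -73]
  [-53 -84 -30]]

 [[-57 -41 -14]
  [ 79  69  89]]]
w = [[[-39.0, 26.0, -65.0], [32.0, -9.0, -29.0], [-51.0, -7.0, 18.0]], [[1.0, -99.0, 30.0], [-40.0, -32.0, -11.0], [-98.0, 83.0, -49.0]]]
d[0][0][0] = -14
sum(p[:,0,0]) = -66.0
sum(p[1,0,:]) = 62.0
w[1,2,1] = 83.0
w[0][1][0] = 32.0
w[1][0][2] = 30.0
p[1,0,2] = 9.0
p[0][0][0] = -56.0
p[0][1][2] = 36.0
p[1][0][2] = 9.0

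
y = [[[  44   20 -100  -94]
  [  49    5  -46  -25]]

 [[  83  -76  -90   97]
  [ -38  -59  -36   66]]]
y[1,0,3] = 97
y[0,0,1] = 20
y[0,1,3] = -25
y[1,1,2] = -36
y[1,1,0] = -38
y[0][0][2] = -100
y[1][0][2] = -90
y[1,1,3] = 66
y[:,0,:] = [[44, 20, -100, -94], [83, -76, -90, 97]]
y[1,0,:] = [83, -76, -90, 97]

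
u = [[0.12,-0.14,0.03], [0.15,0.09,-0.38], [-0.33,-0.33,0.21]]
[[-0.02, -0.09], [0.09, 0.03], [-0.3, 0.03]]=u @ [[0.4, -0.43], [0.52, 0.22], [0.04, -0.2]]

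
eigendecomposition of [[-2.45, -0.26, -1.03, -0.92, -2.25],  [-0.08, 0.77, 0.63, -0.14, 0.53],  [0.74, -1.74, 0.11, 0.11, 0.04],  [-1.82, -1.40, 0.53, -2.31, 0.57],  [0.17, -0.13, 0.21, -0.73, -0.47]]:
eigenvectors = [[(-0.63+0j),(0.56+0.11j),0.56-0.11j,(-0.3-0.02j),(-0.3+0.02j)],[(-0.03+0j),(-0.07+0.19j),-0.07-0.19j,-0.15-0.33j,-0.15+0.33j],[(0.12+0j),-0.30-0.23j,(-0.3+0.23j),(0.73+0j),(0.73-0j)],[-0.75+0.00j,(-0.6+0j),(-0.6-0j),(0.45+0.09j),0.45-0.09j],[(-0.14+0j),-0.04-0.36j,(-0.04+0.36j),-0.15+0.13j,(-0.15-0.13j)]]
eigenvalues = [(-3.87+0j), (-0.47+1.35j), (-0.47-1.35j), (0.23+0.79j), (0.23-0.79j)]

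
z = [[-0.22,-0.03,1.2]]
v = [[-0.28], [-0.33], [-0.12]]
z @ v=[[-0.07]]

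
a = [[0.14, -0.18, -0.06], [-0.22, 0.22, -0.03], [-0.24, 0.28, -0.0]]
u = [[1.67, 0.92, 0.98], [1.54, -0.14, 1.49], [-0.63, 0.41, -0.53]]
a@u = [[-0.01, 0.13, -0.10], [-0.01, -0.25, 0.13], [0.03, -0.26, 0.18]]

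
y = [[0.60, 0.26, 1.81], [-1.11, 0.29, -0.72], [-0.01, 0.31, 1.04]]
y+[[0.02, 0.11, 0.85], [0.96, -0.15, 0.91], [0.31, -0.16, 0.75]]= [[0.62, 0.37, 2.66], [-0.15, 0.14, 0.19], [0.30, 0.15, 1.79]]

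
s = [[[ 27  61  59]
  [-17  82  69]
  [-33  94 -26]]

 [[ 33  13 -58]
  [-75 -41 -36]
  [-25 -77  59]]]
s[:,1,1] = [82, -41]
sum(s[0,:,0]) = -23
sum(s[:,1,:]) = -18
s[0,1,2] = 69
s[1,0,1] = 13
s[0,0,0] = 27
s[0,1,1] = 82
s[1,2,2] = 59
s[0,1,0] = -17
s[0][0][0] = 27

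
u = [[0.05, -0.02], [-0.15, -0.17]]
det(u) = -0.01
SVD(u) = [[-0.08, 1.00],[1.0, 0.08]] @ diag([0.22747341780934907, 0.05055535767980781]) @ [[-0.68,-0.74], [0.74,-0.68]]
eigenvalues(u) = [0.06, -0.18]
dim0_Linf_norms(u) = [0.15, 0.17]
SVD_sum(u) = [[0.01,0.01], [-0.15,-0.17]] + [[0.04,-0.03], [0.0,-0.0]]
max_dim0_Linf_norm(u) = 0.17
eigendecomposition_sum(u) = [[0.06,-0.01], [-0.04,0.00]] + [[-0.01, -0.01], [-0.11, -0.17]]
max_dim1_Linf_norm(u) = 0.17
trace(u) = -0.12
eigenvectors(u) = [[0.84, 0.09],  [-0.54, 1.0]]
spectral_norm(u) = 0.23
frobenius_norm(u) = 0.23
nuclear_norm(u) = 0.28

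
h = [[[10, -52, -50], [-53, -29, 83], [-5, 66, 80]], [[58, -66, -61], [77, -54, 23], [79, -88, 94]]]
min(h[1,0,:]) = -66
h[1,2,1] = -88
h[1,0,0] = 58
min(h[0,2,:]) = -5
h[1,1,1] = -54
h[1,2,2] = 94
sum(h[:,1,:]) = 47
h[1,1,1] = -54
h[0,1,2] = 83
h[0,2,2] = 80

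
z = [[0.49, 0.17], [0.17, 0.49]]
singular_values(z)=[0.66, 0.32]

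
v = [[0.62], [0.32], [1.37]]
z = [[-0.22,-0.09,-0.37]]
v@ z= [[-0.14, -0.06, -0.23], [-0.07, -0.03, -0.12], [-0.3, -0.12, -0.51]]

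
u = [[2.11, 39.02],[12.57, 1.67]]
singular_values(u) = [39.16, 12.44]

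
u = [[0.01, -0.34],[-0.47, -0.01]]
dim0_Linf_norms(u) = [0.47, 0.34]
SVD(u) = [[-0.01, 1.0], [1.00, 0.01]] @ diag([0.470123437979093, 0.34012343797909295]) @ [[-1.00, -0.01],[0.01, -1.00]]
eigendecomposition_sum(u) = [[0.2,-0.17], [-0.23,0.19]] + [[-0.19, -0.17], [-0.23, -0.20]]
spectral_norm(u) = 0.47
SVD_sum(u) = [[0.01, 0.0], [-0.47, -0.01]] + [[0.00, -0.34], [0.00, -0.0]]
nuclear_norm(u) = 0.81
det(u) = -0.16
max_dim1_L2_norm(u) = 0.47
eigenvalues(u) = [0.4, -0.4]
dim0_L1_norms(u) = [0.48, 0.35]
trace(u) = 0.00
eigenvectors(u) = [[0.66, 0.64], [-0.75, 0.77]]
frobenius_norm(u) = 0.58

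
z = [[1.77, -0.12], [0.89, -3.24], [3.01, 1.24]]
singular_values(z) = [3.65, 3.42]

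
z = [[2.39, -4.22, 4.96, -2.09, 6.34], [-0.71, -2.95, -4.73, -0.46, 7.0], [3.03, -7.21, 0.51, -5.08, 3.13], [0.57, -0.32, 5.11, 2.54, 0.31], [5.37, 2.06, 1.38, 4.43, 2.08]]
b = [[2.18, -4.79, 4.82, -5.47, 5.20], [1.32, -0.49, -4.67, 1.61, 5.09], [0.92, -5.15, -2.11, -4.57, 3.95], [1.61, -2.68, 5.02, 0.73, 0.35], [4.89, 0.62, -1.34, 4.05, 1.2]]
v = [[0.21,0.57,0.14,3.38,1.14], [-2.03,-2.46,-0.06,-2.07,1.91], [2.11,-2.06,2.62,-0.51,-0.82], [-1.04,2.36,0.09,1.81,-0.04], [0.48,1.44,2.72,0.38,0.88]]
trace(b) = 1.51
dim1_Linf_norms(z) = [6.34, 7.0, 7.21, 5.11, 5.37]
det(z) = 7163.01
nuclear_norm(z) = 37.00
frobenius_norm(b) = 17.55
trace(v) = 3.06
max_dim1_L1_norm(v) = 8.53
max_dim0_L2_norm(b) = 8.75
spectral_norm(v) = 5.64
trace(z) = 4.57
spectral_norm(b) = 12.83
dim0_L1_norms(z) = [12.07, 16.76, 16.69, 14.6, 18.86]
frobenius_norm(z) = 19.04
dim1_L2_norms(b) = [10.39, 7.23, 8.26, 5.97, 6.63]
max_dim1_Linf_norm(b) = 5.47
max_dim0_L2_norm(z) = 10.17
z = b + v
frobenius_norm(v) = 8.26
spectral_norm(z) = 13.80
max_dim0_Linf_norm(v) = 3.38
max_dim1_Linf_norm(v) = 3.38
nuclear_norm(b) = 33.39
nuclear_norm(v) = 16.47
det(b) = 3853.35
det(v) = -148.24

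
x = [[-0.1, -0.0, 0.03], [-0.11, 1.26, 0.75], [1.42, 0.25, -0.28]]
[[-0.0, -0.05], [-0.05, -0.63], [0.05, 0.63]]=x@[[0.03, 0.42],[-0.02, -0.26],[-0.03, -0.34]]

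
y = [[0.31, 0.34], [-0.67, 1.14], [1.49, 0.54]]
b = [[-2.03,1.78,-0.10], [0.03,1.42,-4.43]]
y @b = [[-0.62,  1.03,  -1.54], [1.39,  0.43,  -4.98], [-3.01,  3.42,  -2.54]]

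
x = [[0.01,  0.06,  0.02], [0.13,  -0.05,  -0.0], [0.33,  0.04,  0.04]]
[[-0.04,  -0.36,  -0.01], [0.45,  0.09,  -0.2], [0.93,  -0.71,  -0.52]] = x @[[2.93, -1.32, -1.78], [-1.31, -5.19, -0.66], [0.30, -1.79, 2.29]]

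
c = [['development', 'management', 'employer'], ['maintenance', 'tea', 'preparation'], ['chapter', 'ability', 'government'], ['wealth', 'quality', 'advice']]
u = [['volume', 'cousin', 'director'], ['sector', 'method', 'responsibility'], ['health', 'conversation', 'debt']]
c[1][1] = 'tea'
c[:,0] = ['development', 'maintenance', 'chapter', 'wealth']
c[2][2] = 'government'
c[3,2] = 'advice'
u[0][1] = 'cousin'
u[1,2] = 'responsibility'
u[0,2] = 'director'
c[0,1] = 'management'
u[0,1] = 'cousin'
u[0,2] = 'director'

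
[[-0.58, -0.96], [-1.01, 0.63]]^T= [[-0.58, -1.01],[-0.96, 0.63]]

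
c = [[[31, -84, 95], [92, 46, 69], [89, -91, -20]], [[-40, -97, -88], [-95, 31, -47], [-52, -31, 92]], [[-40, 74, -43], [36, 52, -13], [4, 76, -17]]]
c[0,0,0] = 31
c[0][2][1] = -91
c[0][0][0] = 31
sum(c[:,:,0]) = 25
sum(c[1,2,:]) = 9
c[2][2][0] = 4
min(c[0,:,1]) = -91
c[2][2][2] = -17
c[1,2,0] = -52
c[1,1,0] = -95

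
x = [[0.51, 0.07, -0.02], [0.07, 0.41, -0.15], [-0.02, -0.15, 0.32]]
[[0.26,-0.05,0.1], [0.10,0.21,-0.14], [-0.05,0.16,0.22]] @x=[[0.13, -0.02, 0.03], [0.07, 0.11, -0.08], [-0.02, 0.03, 0.05]]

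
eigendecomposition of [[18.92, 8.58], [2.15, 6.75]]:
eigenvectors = [[0.99, -0.54], [0.16, 0.84]]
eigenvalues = [20.28, 5.39]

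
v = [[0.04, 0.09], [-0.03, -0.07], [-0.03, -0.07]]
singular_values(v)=[0.15, 0.0]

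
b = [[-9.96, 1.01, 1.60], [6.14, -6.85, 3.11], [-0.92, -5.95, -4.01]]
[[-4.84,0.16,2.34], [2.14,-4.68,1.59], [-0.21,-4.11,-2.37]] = b @[[0.47, 0.05, -0.13], [0.05, 0.71, -0.04], [-0.13, -0.04, 0.68]]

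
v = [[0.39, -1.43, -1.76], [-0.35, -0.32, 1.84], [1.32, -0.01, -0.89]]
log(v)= [[0.70+0.36j, (-1.05+0.46j), (-1.72-0.38j)], [0.37+1.50j, 0.78+1.90j, (0.9-1.57j)], [0.78-0.84j, -0.50-1.07j, (-0.19+0.88j)]]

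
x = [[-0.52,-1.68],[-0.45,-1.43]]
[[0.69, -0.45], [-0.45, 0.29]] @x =[[-0.16, -0.52],[0.10, 0.34]]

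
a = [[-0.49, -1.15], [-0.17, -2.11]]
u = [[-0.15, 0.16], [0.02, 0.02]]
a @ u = [[0.05,-0.1], [-0.02,-0.07]]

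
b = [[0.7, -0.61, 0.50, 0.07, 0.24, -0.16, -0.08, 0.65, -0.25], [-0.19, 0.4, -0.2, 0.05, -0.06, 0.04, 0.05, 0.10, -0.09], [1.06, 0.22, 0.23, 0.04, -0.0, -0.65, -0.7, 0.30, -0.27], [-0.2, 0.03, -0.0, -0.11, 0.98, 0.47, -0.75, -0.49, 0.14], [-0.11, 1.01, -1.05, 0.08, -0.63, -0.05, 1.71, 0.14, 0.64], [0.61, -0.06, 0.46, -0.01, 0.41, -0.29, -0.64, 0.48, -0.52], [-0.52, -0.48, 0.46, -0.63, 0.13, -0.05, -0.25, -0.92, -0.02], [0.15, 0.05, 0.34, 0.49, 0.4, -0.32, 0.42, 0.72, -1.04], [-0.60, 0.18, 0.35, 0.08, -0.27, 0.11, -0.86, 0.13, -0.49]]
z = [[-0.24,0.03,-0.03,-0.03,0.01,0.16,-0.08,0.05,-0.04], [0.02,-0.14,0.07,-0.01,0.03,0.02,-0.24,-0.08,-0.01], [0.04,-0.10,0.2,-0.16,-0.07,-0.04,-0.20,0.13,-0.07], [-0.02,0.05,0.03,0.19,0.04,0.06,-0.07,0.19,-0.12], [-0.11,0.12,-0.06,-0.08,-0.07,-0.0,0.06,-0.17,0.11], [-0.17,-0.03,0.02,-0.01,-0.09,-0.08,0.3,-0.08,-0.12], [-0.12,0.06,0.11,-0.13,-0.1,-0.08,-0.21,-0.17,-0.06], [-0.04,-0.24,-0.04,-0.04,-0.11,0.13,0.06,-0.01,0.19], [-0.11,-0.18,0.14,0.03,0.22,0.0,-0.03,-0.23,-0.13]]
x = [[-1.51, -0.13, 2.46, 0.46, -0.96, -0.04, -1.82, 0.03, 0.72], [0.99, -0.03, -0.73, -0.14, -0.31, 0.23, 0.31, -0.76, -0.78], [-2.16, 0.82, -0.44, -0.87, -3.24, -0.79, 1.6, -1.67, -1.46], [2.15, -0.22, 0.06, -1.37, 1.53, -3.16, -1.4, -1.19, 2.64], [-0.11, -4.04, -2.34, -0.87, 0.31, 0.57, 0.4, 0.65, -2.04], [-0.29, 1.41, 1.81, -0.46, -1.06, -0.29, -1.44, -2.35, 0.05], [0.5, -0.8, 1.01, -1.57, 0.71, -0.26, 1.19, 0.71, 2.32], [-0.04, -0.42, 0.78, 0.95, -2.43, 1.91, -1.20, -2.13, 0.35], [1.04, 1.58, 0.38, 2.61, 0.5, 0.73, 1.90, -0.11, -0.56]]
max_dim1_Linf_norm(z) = 0.3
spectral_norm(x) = 6.86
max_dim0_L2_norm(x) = 4.73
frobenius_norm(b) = 4.47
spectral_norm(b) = 3.07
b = x @ z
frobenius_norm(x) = 12.54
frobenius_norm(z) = 1.06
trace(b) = 0.28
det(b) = 0.00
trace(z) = -0.49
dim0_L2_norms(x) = [3.74, 4.73, 4.16, 3.74, 4.66, 3.91, 4.08, 3.97, 4.5]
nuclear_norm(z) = 2.71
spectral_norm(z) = 0.57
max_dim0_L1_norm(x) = 11.26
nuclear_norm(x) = 31.95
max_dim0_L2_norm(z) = 0.5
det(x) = 6167.94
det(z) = -0.00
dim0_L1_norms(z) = [0.87, 0.95, 0.7, 0.68, 0.74, 0.57, 1.25, 1.11, 0.85]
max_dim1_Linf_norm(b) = 1.71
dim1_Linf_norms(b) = [0.7, 0.4, 1.06, 0.98, 1.71, 0.64, 0.92, 1.04, 0.86]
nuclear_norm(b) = 10.15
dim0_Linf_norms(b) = [1.06, 1.01, 1.05, 0.63, 0.98, 0.65, 1.71, 0.92, 1.04]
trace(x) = -4.83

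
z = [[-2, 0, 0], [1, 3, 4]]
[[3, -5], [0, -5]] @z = [[-11, -15, -20], [-5, -15, -20]]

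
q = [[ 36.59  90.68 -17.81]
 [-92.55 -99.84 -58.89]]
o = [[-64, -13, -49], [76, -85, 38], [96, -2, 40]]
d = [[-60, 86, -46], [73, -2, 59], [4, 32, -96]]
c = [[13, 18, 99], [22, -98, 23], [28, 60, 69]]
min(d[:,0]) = -60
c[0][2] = 99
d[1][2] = 59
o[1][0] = 76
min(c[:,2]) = 23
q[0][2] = -17.81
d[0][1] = 86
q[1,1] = -99.84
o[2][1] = -2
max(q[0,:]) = 90.68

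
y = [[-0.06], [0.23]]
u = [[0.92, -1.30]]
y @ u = [[-0.06, 0.08],[0.21, -0.30]]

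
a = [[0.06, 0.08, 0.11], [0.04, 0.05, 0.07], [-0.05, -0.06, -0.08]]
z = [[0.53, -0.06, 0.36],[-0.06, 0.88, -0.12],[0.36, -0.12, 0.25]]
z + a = [[0.59, 0.02, 0.47], [-0.02, 0.93, -0.05], [0.31, -0.18, 0.17]]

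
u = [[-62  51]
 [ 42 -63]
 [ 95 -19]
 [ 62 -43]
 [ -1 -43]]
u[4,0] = -1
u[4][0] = -1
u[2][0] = 95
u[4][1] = -43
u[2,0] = 95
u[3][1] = -43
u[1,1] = -63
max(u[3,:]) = 62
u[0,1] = 51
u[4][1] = -43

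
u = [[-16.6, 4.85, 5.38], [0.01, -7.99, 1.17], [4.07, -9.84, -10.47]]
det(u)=-1381.763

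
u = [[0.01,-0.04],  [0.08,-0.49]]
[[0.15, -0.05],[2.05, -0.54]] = u @[[-3.69, -1.29], [-4.79, 0.89]]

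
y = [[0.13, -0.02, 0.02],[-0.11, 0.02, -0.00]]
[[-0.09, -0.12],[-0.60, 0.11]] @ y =[[0.0, -0.0, -0.00], [-0.09, 0.01, -0.01]]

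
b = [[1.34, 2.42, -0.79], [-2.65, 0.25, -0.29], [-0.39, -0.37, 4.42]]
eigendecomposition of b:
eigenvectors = [[-0.15-0.67j, -0.15+0.67j, (-0.2+0j)], [0.73+0.00j, (0.73-0j), (0.06+0j)], [0.07-0.02j, (0.07+0.02j), 0.98+0.00j]]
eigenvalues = [(0.77+2.43j), (0.77-2.43j), (4.48+0j)]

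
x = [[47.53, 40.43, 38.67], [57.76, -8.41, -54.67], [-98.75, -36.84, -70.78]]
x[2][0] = -98.75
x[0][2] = 38.67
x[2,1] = -36.84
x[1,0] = 57.76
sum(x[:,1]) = -4.820000000000007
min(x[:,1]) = -36.84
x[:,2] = [38.67, -54.67, -70.78]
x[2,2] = -70.78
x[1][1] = -8.41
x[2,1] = -36.84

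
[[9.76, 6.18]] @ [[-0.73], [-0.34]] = [[-9.23]]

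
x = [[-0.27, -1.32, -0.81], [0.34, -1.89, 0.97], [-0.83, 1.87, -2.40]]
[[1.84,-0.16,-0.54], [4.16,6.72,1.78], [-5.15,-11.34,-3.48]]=x @ [[-1.21, 2.28, 0.99], [-1.84, -1.87, -0.32], [1.13, 2.48, 0.86]]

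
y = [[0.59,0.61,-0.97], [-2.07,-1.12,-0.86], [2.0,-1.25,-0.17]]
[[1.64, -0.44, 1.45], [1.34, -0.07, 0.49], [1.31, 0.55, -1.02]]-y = [[1.05, -1.05, 2.42], [3.41, 1.05, 1.35], [-0.69, 1.8, -0.85]]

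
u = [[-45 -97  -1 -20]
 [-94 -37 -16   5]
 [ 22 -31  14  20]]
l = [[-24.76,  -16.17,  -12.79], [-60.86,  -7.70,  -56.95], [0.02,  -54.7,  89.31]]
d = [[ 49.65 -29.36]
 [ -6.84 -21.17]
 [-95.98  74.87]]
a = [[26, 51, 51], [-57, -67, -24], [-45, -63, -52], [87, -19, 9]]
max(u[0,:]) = -1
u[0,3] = -20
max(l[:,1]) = -7.7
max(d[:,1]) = 74.87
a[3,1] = -19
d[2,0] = -95.98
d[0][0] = 49.65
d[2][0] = -95.98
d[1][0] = -6.84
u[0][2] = -1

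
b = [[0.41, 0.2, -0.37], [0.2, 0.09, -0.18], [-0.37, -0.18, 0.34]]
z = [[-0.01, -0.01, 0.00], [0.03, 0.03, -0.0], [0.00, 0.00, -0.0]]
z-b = [[-0.42, -0.21, 0.37], [-0.17, -0.06, 0.18], [0.37, 0.18, -0.34]]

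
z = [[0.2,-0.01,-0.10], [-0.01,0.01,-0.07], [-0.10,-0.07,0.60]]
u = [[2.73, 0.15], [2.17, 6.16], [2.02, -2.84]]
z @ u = [[0.32, 0.25], [-0.15, 0.26], [0.79, -2.15]]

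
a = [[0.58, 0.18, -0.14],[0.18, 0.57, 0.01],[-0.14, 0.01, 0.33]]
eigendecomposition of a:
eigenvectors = [[-0.74, -0.45, 0.50],[-0.64, 0.71, -0.3],[0.22, 0.53, 0.82]]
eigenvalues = [0.78, 0.46, 0.24]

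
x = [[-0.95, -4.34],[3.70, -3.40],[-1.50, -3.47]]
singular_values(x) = [6.55, 4.05]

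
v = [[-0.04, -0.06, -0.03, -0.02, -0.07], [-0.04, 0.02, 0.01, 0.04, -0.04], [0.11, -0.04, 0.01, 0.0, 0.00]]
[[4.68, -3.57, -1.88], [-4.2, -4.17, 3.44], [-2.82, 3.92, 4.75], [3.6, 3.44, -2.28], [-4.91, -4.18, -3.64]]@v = [[-0.25, -0.28, -0.19, -0.24, -0.18], [0.71, 0.03, 0.12, -0.08, 0.46], [0.48, 0.06, 0.17, 0.21, 0.04], [-0.53, -0.06, -0.10, 0.07, -0.39], [-0.04, 0.36, 0.07, -0.07, 0.51]]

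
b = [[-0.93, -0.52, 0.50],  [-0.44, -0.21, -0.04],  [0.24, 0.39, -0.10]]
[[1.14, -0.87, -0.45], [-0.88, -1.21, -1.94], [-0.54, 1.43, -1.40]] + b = [[0.21, -1.39, 0.05], [-1.32, -1.42, -1.98], [-0.3, 1.82, -1.50]]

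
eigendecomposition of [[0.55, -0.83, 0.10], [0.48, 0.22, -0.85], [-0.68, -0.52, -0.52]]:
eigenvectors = [[(0.69+0j), 0.69-0.00j, (0.21+0j)], [(-0.08-0.61j), -0.08+0.61j, (0.5+0j)], [(-0.13+0.36j), -0.13-0.36j, (0.84+0j)]]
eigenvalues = [(0.63+0.78j), (0.63-0.78j), (-1+0j)]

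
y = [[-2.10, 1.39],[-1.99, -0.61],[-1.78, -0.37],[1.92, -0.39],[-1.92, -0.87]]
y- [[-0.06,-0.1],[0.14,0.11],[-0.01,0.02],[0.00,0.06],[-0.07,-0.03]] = [[-2.04, 1.49], [-2.13, -0.72], [-1.77, -0.39], [1.92, -0.45], [-1.85, -0.84]]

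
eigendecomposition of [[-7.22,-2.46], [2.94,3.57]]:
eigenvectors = [[-0.96, 0.24], [0.28, -0.97]]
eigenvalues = [-6.5, 2.85]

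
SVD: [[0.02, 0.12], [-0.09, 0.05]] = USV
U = [[0.85,0.53],  [0.53,-0.85]]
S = [0.13, 0.09]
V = [[-0.23, 0.97],[0.97, 0.23]]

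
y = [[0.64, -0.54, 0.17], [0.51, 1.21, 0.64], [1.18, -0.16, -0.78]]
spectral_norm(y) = 1.56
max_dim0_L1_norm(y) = 2.33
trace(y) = 1.07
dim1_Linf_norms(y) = [0.64, 1.21, 1.18]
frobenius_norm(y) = 2.21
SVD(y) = [[-0.38, -0.13, -0.91], [0.51, -0.86, -0.09], [-0.77, -0.50, 0.39]] @ diag([1.5618007315653315, 1.4314033808560036, 0.6341630990179096]) @ [[-0.58,0.60,0.55], [-0.77,-0.62,-0.13], [-0.27,0.5,-0.82]]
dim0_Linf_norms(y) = [1.18, 1.21, 0.78]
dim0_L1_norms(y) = [2.33, 1.91, 1.59]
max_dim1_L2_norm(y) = 1.46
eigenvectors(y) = [[-0.18+0.00j, (0.2-0.51j), (0.2+0.51j)], [(-0.24+0j), (-0.75+0j), -0.75-0.00j], [(0.95+0j), 0.07-0.36j, (0.07+0.36j)]]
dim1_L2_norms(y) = [0.85, 1.46, 1.42]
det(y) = -1.42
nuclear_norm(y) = 3.63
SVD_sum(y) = [[0.35, -0.36, -0.33], [-0.45, 0.48, 0.43], [0.70, -0.73, -0.66]] + [[0.14, 0.11, 0.02], [0.95, 0.76, 0.16], [0.55, 0.44, 0.09]] + [[0.15, -0.29, 0.48], [0.02, -0.03, 0.05], [-0.07, 0.12, -0.21]]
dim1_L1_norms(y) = [1.35, 2.36, 2.12]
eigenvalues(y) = [(-0.96+0j), (1.02+0.66j), (1.02-0.66j)]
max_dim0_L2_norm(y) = 1.44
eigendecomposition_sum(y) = [[-0.11-0.00j, (-0.02+0j), (0.16-0j)], [-0.15-0.00j, -0.02+0.00j, (0.21-0j)], [(0.59+0j), 0.08-0.00j, -0.83+0.00j]] + [[0.38+0.41j, -0.26+0.39j, (0.01+0.17j)], [(0.33-0.67j), 0.62+0.14j, 0.22-0.09j], [0.30+0.22j, -0.12+0.29j, (0.03+0.11j)]] + [[0.38-0.41j,-0.26-0.39j,(0.01-0.17j)], [0.33+0.67j,(0.62-0.14j),0.22+0.09j], [0.30-0.22j,(-0.12-0.29j),0.03-0.11j]]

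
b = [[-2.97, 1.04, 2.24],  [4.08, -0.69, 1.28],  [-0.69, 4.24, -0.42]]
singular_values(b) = [5.67, 3.67, 2.58]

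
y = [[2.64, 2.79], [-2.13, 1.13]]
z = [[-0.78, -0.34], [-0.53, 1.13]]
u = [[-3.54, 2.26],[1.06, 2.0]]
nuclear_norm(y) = 6.20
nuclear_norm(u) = 6.46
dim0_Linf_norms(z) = [0.78, 1.13]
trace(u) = -1.54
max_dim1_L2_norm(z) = 1.25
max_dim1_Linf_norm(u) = 3.54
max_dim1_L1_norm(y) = 5.43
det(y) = 8.93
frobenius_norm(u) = 4.77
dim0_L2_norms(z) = [0.94, 1.18]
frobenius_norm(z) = 1.51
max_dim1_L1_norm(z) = 1.66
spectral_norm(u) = 4.21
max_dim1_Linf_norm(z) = 1.13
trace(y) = 3.77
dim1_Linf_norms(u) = [3.54, 2.0]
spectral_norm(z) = 1.25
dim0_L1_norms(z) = [1.31, 1.47]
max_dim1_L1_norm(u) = 5.8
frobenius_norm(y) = 4.54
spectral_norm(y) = 3.92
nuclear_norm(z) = 2.10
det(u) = -9.48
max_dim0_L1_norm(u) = 4.6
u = y @ z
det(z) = -1.06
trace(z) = 0.35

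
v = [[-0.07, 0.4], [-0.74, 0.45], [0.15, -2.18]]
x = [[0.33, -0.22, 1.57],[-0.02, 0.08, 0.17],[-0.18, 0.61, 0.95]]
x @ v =[[0.38, -3.39], [-0.03, -0.34], [-0.30, -1.87]]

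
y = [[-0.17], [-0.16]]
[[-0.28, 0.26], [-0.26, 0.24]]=y @ [[1.65, -1.50]]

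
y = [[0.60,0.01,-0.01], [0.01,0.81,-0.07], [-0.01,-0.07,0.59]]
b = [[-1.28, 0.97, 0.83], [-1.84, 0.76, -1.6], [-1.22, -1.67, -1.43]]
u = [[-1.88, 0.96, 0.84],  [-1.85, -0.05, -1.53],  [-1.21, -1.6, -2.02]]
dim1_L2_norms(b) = [1.81, 2.55, 2.51]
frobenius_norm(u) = 4.36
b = u + y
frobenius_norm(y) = 1.17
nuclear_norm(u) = 6.60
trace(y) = 2.00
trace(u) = -3.95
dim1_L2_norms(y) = [0.6, 0.81, 0.59]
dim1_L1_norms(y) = [0.62, 0.89, 0.67]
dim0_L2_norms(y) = [0.6, 0.81, 0.59]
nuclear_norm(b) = 6.46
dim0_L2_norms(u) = [2.9, 1.87, 2.67]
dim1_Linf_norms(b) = [1.28, 1.84, 1.67]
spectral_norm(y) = 0.83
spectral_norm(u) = 3.54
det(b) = 7.47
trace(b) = -1.95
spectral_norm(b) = 3.12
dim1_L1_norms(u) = [3.68, 3.43, 4.83]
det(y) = 0.28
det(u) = 5.04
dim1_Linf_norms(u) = [1.88, 1.85, 2.02]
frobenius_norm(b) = 4.01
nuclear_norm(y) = 2.00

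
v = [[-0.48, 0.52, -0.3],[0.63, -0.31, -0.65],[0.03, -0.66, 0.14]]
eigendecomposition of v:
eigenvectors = [[0.47, -0.6, -0.42], [-0.77, -0.5, -0.64], [-0.44, -0.62, 0.65]]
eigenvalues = [-1.06, -0.36, 0.77]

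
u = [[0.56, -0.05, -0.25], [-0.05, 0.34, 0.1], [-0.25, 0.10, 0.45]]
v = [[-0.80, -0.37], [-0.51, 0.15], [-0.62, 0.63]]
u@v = [[-0.27,-0.37], [-0.2,0.13], [-0.13,0.39]]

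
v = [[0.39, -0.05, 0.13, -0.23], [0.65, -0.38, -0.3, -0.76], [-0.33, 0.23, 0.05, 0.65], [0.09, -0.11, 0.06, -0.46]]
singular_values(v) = [1.45, 0.31, 0.28, 0.0]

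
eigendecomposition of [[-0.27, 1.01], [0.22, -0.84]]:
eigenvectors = [[0.97, -0.77],[0.25, 0.64]]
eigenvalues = [-0.0, -1.11]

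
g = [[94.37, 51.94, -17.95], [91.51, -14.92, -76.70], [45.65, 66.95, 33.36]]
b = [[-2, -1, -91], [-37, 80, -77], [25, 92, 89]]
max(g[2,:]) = 66.95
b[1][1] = 80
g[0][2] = -17.95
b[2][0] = 25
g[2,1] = 66.95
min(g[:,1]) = -14.92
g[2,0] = 45.65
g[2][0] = 45.65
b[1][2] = -77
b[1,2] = -77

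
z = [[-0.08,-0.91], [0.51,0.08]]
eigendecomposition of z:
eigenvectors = [[0.80+0.00j,  (0.8-0j)], [-0.07-0.60j,  (-0.07+0.6j)]]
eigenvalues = [0.68j, -0.68j]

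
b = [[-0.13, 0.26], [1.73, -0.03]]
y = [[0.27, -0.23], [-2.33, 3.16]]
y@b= [[-0.43, 0.08], [5.77, -0.70]]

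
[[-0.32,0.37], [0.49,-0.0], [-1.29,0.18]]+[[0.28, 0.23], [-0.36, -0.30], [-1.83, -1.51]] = [[-0.04, 0.60],[0.13, -0.3],[-3.12, -1.33]]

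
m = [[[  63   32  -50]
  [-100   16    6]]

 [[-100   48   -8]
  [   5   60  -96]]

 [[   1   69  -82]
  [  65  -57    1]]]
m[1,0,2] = -8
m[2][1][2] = 1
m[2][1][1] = -57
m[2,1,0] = 65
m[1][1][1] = 60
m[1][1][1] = 60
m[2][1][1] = -57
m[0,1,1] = 16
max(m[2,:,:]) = 69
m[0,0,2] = -50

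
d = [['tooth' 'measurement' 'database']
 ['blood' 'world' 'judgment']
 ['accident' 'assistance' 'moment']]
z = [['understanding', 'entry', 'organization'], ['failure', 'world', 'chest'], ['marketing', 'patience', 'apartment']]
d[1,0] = 'blood'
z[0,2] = 'organization'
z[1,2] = 'chest'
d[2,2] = 'moment'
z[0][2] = 'organization'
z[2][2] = 'apartment'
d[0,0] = 'tooth'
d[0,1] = 'measurement'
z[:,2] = ['organization', 'chest', 'apartment']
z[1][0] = 'failure'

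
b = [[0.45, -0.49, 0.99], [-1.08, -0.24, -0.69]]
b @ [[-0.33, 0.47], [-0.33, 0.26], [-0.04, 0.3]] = [[-0.03, 0.38], [0.46, -0.78]]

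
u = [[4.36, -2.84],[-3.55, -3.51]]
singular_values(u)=[5.62, 4.51]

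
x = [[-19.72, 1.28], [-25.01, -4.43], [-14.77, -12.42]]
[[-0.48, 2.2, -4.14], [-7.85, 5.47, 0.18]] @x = [[15.59, 41.06],[15.34, -36.52]]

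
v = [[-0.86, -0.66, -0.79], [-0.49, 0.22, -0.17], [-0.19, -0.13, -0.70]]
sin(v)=[[-0.62, -0.53, -0.49], [-0.40, 0.25, -0.07], [-0.11, -0.09, -0.58]]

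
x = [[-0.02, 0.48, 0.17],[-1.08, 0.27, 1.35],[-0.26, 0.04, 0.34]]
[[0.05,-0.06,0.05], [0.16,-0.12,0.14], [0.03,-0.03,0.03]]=x@ [[-0.2, 0.02, -0.16], [0.13, -0.1, 0.11], [-0.07, -0.05, -0.05]]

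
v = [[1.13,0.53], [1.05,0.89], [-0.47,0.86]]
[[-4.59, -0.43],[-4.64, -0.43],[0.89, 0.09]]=v @ [[-3.62, -0.34],[-0.94, -0.08]]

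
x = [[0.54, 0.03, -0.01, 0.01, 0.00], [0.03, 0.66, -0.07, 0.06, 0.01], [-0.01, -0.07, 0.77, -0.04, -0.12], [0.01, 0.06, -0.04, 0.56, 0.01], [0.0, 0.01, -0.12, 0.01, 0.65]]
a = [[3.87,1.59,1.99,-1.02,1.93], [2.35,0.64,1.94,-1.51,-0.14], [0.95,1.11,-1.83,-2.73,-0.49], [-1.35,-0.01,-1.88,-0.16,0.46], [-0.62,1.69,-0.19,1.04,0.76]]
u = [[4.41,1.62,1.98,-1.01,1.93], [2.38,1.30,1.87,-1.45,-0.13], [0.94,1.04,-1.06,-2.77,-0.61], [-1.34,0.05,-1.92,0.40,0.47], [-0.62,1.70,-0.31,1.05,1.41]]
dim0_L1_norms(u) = [9.69, 5.71, 7.14, 6.68, 4.55]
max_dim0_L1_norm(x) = 1.01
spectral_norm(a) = 6.31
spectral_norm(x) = 0.88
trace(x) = 3.18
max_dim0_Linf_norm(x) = 0.77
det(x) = 0.09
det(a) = 25.61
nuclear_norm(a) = 14.17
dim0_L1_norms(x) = [0.59, 0.83, 1.01, 0.68, 0.79]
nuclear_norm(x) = 3.18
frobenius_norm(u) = 8.20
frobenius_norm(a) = 7.87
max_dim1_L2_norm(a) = 5.12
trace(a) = 3.28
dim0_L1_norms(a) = [9.14, 5.04, 7.83, 6.46, 3.78]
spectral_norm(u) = 6.82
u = x + a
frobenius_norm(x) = 1.45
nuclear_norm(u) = 14.31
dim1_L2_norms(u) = [5.54, 3.6, 3.34, 2.42, 2.54]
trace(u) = 6.46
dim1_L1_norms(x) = [0.59, 0.83, 1.01, 0.68, 0.79]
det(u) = -4.91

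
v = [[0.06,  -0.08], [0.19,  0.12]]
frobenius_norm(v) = 0.25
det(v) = 0.02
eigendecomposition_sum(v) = [[0.03+0.07j, -0.04+0.03j], [0.10-0.07j, 0.06+0.05j]] + [[(0.03-0.07j), (-0.04-0.03j)],[0.10+0.07j, 0.06-0.05j]]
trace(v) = 0.18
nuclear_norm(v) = 0.32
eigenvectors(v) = [[0.13-0.53j, 0.13+0.53j], [-0.84+0.00j, -0.84-0.00j]]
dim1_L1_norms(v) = [0.14, 0.31]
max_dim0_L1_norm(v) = 0.25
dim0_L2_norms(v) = [0.2, 0.14]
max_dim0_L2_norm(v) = 0.2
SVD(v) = [[-0.04, -1.00], [-1.0, 0.04]] @ diag([0.22489962782658782, 0.0995999869651712]) @ [[-0.86, -0.52],[-0.52, 0.86]]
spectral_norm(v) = 0.22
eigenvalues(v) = [(0.09+0.12j), (0.09-0.12j)]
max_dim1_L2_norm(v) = 0.22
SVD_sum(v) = [[0.01, 0.01], [0.19, 0.12]] + [[0.05, -0.09], [-0.0, 0.00]]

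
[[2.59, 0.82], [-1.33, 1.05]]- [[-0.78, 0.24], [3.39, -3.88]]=[[3.37,0.58], [-4.72,4.93]]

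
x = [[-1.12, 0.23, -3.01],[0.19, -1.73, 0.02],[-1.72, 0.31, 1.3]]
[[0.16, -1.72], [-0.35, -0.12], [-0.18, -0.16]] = x@ [[0.09, 0.43], [0.21, 0.12], [-0.07, 0.42]]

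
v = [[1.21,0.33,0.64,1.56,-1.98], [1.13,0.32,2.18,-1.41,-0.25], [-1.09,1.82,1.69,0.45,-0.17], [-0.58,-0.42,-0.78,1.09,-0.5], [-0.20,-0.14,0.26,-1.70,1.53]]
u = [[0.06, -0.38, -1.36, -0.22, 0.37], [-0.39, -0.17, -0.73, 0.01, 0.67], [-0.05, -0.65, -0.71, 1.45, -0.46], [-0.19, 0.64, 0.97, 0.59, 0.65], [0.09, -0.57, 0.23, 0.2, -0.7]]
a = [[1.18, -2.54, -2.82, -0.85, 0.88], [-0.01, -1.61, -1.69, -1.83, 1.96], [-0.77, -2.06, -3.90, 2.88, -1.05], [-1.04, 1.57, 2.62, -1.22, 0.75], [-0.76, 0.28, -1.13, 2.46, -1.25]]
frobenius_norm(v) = 5.66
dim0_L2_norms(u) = [0.45, 1.15, 1.97, 1.59, 1.31]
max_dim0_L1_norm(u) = 4.0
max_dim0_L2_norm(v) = 2.95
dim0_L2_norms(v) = [2.07, 1.93, 2.95, 2.95, 2.57]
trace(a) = -6.80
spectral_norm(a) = 7.26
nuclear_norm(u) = 5.76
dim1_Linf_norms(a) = [2.82, 1.96, 3.9, 2.62, 2.46]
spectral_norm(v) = 3.75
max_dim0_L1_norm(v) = 6.21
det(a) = 0.43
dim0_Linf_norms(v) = [1.21, 1.82, 2.18, 1.7, 1.98]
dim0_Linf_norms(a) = [1.18, 2.54, 3.9, 2.88, 1.96]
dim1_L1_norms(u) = [2.39, 1.97, 3.32, 3.04, 1.79]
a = u @ v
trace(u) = -0.93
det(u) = -0.29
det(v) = -1.34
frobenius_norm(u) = 3.11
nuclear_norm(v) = 10.15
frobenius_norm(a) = 9.02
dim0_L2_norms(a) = [1.91, 3.98, 5.84, 4.46, 2.8]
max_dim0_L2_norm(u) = 1.97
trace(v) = 5.84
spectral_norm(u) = 2.18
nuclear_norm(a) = 14.34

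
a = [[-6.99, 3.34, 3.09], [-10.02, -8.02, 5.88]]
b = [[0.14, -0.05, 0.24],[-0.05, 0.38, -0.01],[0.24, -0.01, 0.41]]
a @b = [[-0.4, 1.59, -0.44], [0.41, -2.61, 0.09]]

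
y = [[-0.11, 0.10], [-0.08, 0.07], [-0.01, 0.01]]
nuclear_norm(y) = 0.19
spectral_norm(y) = 0.18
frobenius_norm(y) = 0.18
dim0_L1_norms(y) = [0.2, 0.18]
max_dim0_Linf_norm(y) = 0.11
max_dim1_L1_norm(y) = 0.21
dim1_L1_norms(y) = [0.21, 0.15, 0.02]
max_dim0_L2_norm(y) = 0.14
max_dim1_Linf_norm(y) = 0.11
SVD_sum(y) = [[-0.11,  0.10], [-0.08,  0.07], [-0.01,  0.01]] + [[0.00, 0.0], [-0.00, -0.0], [0.00, 0.00]]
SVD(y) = [[-0.81, 0.50], [-0.58, -0.76], [-0.08, 0.42]] @ diag([0.18329409666279772, 0.0018094553238432664]) @ [[0.74,-0.67], [0.67,0.74]]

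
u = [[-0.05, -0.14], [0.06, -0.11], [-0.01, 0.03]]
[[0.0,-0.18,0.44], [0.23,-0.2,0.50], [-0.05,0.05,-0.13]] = u @ [[2.26, -0.67, 1.54], [-0.82, 1.49, -3.7]]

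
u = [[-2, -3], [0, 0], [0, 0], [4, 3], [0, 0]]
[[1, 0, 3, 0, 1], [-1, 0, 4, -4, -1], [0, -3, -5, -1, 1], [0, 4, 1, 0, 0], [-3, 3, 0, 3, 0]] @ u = [[-2, -3], [-14, -9], [-4, -3], [0, 0], [18, 18]]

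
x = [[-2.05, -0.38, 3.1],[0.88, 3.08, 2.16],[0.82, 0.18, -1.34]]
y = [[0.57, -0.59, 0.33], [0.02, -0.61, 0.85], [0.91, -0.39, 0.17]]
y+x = [[-1.48,-0.97,3.43], [0.9,2.47,3.01], [1.73,-0.21,-1.17]]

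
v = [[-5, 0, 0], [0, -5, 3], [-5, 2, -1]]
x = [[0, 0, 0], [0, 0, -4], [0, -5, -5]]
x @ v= [[0, 0, 0], [20, -8, 4], [25, 15, -10]]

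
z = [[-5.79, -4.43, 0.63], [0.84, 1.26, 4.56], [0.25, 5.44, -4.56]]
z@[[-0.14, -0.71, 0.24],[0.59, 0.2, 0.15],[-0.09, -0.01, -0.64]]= [[-1.86, 3.22, -2.46], [0.22, -0.39, -2.53], [3.58, 0.96, 3.79]]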